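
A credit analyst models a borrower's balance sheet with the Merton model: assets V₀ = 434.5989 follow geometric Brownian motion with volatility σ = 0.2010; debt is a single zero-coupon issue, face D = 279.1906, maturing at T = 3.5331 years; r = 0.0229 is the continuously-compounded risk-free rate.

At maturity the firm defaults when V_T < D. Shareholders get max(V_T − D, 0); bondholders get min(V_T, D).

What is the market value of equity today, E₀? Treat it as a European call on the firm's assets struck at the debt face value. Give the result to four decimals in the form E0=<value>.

E0=181.8325

d₁ = [ln(V₀/D) + (r + σ²/2)T] / (σ√T)
   = [ln(434.5989/279.1906) + (0.0229 + 0.5·0.2010²)·3.5331] / (0.2010·√3.5331)
   = [0.442529 + 0.152278] / 0.377810 = 1.574353
d₂ = d₁ − σ√T = 1.574353 − 0.377810 = 1.196543
N(d₁) = 0.942297,  N(d₂) = 0.884258,  e^(−rT) = 0.922279
E₀ = V₀·N(d₁) − D·e^(−rT)·N(d₂)
   = 434.5989·0.942297 − 279.1906·0.922279·0.884258 = 181.832469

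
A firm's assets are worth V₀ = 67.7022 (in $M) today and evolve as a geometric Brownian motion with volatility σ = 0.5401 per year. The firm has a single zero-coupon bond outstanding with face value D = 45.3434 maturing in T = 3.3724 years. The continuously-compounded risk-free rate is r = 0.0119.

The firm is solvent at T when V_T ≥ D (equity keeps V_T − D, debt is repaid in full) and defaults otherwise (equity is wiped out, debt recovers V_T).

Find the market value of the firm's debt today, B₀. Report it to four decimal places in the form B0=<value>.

d₁ = [ln(V₀/D) + (r + σ²/2)T] / (σ√T)
   = [ln(67.7022/45.3434) + (0.0119 + 0.5·0.5401²)·3.3724] / (0.5401·√3.3724)
   = [0.400854 + 0.532010] / 0.991845 = 0.940534
d₂ = d₁ − σ√T = 0.940534 − 0.991845 = -0.051311
N(d₁) = 0.826528,  N(d₂) = 0.479539,  e^(−rT) = 0.960663
E₀ = V₀·N(d₁) − D·e^(−rT)·N(d₂)
   = 67.7022·0.826528 − 45.3434·0.960663·0.479539 = 35.069188
B₀ = V₀ − E₀ = 67.7022 − 35.069188 = 32.633012

B0=32.6330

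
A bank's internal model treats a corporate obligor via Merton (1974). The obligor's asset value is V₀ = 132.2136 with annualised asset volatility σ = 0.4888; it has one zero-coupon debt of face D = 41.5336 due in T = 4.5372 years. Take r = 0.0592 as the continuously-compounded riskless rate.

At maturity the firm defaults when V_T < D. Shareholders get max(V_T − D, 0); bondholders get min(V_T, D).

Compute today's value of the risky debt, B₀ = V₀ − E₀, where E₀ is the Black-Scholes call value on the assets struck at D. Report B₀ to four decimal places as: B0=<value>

d₁ = [ln(V₀/D) + (r + σ²/2)T] / (σ√T)
   = [ln(132.2136/41.5336) + (0.0592 + 0.5·0.4888²)·4.5372] / (0.4888·√4.5372)
   = [1.157916 + 0.810628] / 1.041178 = 1.890689
d₂ = d₁ − σ√T = 1.890689 − 1.041178 = 0.849511
N(d₁) = 0.970667,  N(d₂) = 0.802201,  e^(−rT) = 0.764447
E₀ = V₀·N(d₁) − D·e^(−rT)·N(d₂)
   = 132.2136·0.970667 − 41.5336·0.764447·0.802201 = 102.865295
B₀ = V₀ − E₀ = 132.2136 − 102.865295 = 29.348305

B0=29.3483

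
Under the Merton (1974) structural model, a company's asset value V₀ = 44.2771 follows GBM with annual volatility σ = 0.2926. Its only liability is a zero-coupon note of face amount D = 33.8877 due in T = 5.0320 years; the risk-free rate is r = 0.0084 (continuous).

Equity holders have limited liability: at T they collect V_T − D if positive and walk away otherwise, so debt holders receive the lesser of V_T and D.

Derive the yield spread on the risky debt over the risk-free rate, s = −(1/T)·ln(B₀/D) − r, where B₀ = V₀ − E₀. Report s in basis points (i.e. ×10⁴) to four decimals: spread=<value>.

d₁ = [ln(V₀/D) + (r + σ²/2)T] / (σ√T)
   = [ln(44.2771/33.8877) + (0.0084 + 0.5·0.2926²)·5.0320] / (0.2926·√5.0320)
   = [0.267415 + 0.257676] / 0.656364 = 0.800000
d₂ = d₁ − σ√T = 0.800000 − 0.656364 = 0.143636
N(d₁) = 0.788145,  N(d₂) = 0.557106,  e^(−rT) = 0.958612
E₀ = V₀·N(d₁) − D·e^(−rT)·N(d₂)
   = 44.2771·0.788145 − 33.8877·0.958612·0.557106 = 16.799077
B₀ = V₀ − E₀ = 44.2771 − 16.799077 = 27.478023
spread = −(1/T)·ln(B₀/D) − r = −(1/5.0320)·ln(27.478023/33.8877) − 0.0084 = 0.03326645
in basis points: 0.03326645 × 10⁴ = 332.6645 bp

spread=332.6645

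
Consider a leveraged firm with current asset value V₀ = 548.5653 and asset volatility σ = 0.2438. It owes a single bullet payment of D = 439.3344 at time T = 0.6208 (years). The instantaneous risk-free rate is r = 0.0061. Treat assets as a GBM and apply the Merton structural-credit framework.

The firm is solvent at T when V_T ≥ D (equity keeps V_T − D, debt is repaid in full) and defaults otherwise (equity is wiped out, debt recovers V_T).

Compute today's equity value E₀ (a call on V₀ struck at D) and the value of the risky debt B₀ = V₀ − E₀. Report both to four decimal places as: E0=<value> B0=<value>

d₁ = [ln(V₀/D) + (r + σ²/2)T] / (σ√T)
   = [ln(548.5653/439.3344) + (0.0061 + 0.5·0.2438²)·0.6208] / (0.2438·√0.6208)
   = [0.222045 + 0.022237] / 0.192092 = 1.271692
d₂ = d₁ − σ√T = 1.271692 − 0.192092 = 1.079600
N(d₁) = 0.898259,  N(d₂) = 0.859840,  e^(−rT) = 0.996220
E₀ = V₀·N(d₁) − D·e^(−rT)·N(d₂)
   = 548.5653·0.898259 − 439.3344·0.996220·0.859840 = 116.424173
B₀ = V₀ − E₀ = 548.5653 − 116.424173 = 432.141127

E0=116.4242 B0=432.1411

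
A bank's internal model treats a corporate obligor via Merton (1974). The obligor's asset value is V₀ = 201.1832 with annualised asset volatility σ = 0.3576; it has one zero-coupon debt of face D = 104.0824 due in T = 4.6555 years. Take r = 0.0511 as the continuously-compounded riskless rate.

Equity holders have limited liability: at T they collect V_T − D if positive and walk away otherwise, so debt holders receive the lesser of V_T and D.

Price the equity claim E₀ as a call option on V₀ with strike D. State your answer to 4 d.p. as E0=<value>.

E0=124.8502

d₁ = [ln(V₀/D) + (r + σ²/2)T] / (σ√T)
   = [ln(201.1832/104.0824) + (0.0511 + 0.5·0.3576²)·4.6555] / (0.3576·√4.6555)
   = [0.659033 + 0.535564] / 0.771579 = 1.548248
d₂ = d₁ − σ√T = 1.548248 − 0.771579 = 0.776669
N(d₁) = 0.939219,  N(d₂) = 0.781323,  e^(−rT) = 0.788285
E₀ = V₀·N(d₁) − D·e^(−rT)·N(d₂)
   = 201.1832·0.939219 − 104.0824·0.788285·0.781323 = 124.850178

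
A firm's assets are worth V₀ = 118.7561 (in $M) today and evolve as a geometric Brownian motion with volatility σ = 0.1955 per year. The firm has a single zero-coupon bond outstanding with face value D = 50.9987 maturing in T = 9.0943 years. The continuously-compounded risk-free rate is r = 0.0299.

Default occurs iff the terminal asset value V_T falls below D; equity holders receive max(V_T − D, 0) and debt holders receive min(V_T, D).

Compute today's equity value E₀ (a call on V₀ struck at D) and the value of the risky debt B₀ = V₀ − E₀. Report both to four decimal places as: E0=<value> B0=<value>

E0=80.3331 B0=38.4230

d₁ = [ln(V₀/D) + (r + σ²/2)T] / (σ√T)
   = [ln(118.7561/50.9987) + (0.0299 + 0.5·0.1955²)·9.0943] / (0.1955·√9.0943)
   = [0.845272 + 0.445713] / 0.589565 = 2.189725
d₂ = d₁ − σ√T = 2.189725 − 0.589565 = 1.600161
N(d₁) = 0.985728,  N(d₂) = 0.945219,  e^(−rT) = 0.761916
E₀ = V₀·N(d₁) − D·e^(−rT)·N(d₂)
   = 118.7561·0.985728 − 50.9987·0.761916·0.945219 = 80.333128
B₀ = V₀ − E₀ = 118.7561 − 80.333128 = 38.422972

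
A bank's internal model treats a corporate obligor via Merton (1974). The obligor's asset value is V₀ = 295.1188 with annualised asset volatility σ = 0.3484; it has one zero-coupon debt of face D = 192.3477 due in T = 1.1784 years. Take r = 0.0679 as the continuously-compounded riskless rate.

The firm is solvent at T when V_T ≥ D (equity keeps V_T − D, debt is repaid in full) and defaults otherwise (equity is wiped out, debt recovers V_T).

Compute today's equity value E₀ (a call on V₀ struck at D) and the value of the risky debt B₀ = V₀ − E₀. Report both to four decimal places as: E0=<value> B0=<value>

d₁ = [ln(V₀/D) + (r + σ²/2)T] / (σ√T)
   = [ln(295.1188/192.3477) + (0.0679 + 0.5·0.3484²)·1.1784] / (0.3484·√1.1784)
   = [0.428073 + 0.151532] / 0.378203 = 1.532526
d₂ = d₁ − σ√T = 1.532526 − 0.378203 = 1.154323
N(d₁) = 0.937304,  N(d₂) = 0.875816,  e^(−rT) = 0.923104
E₀ = V₀·N(d₁) − D·e^(−rT)·N(d₂)
   = 295.1188·0.937304 − 192.3477·0.923104·0.875816 = 121.108692
B₀ = V₀ − E₀ = 295.1188 − 121.108692 = 174.010108

E0=121.1087 B0=174.0101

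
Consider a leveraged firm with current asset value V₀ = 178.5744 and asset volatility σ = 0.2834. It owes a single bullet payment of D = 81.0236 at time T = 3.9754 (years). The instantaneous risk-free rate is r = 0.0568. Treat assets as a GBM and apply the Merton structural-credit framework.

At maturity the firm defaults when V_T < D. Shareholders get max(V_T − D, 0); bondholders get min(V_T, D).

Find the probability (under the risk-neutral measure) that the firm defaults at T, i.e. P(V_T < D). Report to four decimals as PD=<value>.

PD=0.0648

d₁ = [ln(V₀/D) + (r + σ²/2)T] / (σ√T)
   = [ln(178.5744/81.0236) + (0.0568 + 0.5·0.2834²)·3.9754] / (0.2834·√3.9754)
   = [0.790265 + 0.385446] / 0.565054 = 2.080704
d₂ = d₁ − σ√T = 2.080704 − 0.565054 = 1.515649
risk-neutral PD = N(−d₂) = N(-1.515649) = 0.064804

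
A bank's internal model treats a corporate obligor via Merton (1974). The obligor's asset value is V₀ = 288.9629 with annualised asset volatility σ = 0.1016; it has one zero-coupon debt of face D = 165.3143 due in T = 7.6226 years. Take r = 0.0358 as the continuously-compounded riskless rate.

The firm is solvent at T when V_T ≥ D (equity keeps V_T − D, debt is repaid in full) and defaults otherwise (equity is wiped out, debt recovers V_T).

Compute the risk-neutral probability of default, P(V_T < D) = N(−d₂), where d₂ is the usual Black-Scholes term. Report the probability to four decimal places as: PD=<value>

d₁ = [ln(V₀/D) + (r + σ²/2)T] / (σ√T)
   = [ln(288.9629/165.3143) + (0.0358 + 0.5·0.1016²)·7.6226] / (0.1016·√7.6226)
   = [0.558450 + 0.312231] / 0.280508 = 3.103944
d₂ = d₁ − σ√T = 3.103944 − 0.280508 = 2.823436
risk-neutral PD = N(−d₂) = N(-2.823436) = 0.002376

PD=0.0024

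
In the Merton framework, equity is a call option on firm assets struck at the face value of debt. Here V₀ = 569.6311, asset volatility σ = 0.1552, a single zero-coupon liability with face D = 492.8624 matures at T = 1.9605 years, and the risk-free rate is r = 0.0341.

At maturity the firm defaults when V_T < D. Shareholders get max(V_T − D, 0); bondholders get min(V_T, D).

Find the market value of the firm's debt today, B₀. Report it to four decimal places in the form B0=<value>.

d₁ = [ln(V₀/D) + (r + σ²/2)T] / (σ√T)
   = [ln(569.6311/492.8624) + (0.0341 + 0.5·0.1552²)·1.9605] / (0.1552·√1.9605)
   = [0.144759 + 0.090464] / 0.217308 = 1.082443
d₂ = d₁ − σ√T = 1.082443 − 0.217308 = 0.865136
N(d₁) = 0.860472,  N(d₂) = 0.806518,  e^(−rT) = 0.935333
E₀ = V₀·N(d₁) − D·e^(−rT)·N(d₂)
   = 569.6311·0.860472 − 492.8624·0.935333·0.806518 = 118.354847
B₀ = V₀ − E₀ = 569.6311 − 118.354847 = 451.276253

B0=451.2763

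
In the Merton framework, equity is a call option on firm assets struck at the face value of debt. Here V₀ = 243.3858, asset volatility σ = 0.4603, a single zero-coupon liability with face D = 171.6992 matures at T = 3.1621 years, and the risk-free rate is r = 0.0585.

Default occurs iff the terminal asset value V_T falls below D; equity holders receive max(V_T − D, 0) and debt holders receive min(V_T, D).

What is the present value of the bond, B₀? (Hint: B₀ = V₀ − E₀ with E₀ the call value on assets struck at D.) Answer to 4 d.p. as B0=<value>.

B0=120.1531

d₁ = [ln(V₀/D) + (r + σ²/2)T] / (σ√T)
   = [ln(243.3858/171.6992) + (0.0585 + 0.5·0.4603²)·3.1621] / (0.4603·√3.1621)
   = [0.348904 + 0.519970] / 0.818519 = 1.061519
d₂ = d₁ − σ√T = 1.061519 − 0.818519 = 0.243000
N(d₁) = 0.855773,  N(d₂) = 0.595997,  e^(−rT) = 0.831119
E₀ = V₀·N(d₁) − D·e^(−rT)·N(d₂)
   = 243.3858·0.855773 − 171.6992·0.831119·0.595997 = 123.232747
B₀ = V₀ − E₀ = 243.3858 − 123.232747 = 120.153053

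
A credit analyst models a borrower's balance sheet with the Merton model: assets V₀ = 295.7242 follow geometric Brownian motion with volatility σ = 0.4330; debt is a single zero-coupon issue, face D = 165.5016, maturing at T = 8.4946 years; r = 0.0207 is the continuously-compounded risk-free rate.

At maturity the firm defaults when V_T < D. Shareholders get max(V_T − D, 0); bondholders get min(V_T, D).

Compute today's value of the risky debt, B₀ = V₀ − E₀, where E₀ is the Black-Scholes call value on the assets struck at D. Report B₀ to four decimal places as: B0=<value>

d₁ = [ln(V₀/D) + (r + σ²/2)T] / (σ√T)
   = [ln(295.7242/165.5016) + (0.0207 + 0.5·0.4330²)·8.4946] / (0.4330·√8.4946)
   = [0.580446 + 0.972160] / 1.262000 = 1.230275
d₂ = d₁ − σ√T = 1.230275 − 1.262000 = -0.031725
N(d₁) = 0.890703,  N(d₂) = 0.487346,  e^(−rT) = 0.838754
E₀ = V₀·N(d₁) − D·e^(−rT)·N(d₂)
   = 295.7242·0.890703 − 165.5016·0.838754·0.487346 = 195.751486
B₀ = V₀ − E₀ = 295.7242 − 195.751486 = 99.972714

B0=99.9727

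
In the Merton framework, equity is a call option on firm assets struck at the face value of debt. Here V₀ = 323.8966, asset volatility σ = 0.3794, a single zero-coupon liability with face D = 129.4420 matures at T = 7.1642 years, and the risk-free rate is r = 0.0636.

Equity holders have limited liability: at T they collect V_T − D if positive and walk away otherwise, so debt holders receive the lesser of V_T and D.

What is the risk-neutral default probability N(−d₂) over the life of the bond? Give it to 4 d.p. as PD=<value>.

PD=0.1993

d₁ = [ln(V₀/D) + (r + σ²/2)T] / (σ√T)
   = [ln(323.8966/129.4420) + (0.0636 + 0.5·0.3794²)·7.1642] / (0.3794·√7.1642)
   = [0.917191 + 0.971266] / 1.015503 = 1.859628
d₂ = d₁ − σ√T = 1.859628 − 1.015503 = 0.844125
risk-neutral PD = N(−d₂) = N(-0.844125) = 0.199300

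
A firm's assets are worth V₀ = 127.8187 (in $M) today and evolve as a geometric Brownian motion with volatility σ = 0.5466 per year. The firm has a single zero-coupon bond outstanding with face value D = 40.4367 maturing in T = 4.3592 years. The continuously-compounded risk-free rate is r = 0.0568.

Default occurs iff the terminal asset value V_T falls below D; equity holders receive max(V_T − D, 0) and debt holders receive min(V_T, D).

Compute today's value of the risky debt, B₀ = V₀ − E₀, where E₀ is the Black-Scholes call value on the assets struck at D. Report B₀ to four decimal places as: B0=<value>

d₁ = [ln(V₀/D) + (r + σ²/2)T] / (σ√T)
   = [ln(127.8187/40.4367) + (0.0568 + 0.5·0.5466²)·4.3592] / (0.5466·√4.3592)
   = [1.150875 + 0.898805] / 1.141230 = 1.796028
d₂ = d₁ − σ√T = 1.796028 − 1.141230 = 0.654798
N(d₁) = 0.963755,  N(d₂) = 0.743701,  e^(−rT) = 0.780670
E₀ = V₀·N(d₁) − D·e^(−rT)·N(d₂)
   = 127.8187·0.963755 − 40.4367·0.780670·0.743701 = 99.708952
B₀ = V₀ − E₀ = 127.8187 − 99.708952 = 28.109748

B0=28.1097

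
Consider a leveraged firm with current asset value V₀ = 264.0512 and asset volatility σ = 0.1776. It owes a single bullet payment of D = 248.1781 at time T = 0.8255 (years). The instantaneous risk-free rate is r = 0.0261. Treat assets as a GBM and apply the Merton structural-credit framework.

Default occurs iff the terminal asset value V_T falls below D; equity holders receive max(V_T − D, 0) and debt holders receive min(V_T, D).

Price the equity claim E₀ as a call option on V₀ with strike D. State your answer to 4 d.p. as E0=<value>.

d₁ = [ln(V₀/D) + (r + σ²/2)T] / (σ√T)
   = [ln(264.0512/248.1781) + (0.0261 + 0.5·0.1776²)·0.8255] / (0.1776·√0.8255)
   = [0.061996 + 0.034564] / 0.161362 = 0.598411
d₂ = d₁ − σ√T = 0.598411 − 0.161362 = 0.437049
N(d₁) = 0.725217,  N(d₂) = 0.668962,  e^(−rT) = 0.978685
E₀ = V₀·N(d₁) − D·e^(−rT)·N(d₂)
   = 264.0512·0.725217 − 248.1781·0.978685·0.668962 = 29.011492

E0=29.0115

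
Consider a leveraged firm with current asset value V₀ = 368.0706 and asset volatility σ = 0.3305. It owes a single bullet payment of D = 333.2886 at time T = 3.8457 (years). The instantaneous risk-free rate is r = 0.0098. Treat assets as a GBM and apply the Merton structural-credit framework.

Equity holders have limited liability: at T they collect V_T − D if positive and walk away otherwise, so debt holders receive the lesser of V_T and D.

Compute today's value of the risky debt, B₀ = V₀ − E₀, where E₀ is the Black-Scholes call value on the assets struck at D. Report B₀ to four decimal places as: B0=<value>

B0=255.0949

d₁ = [ln(V₀/D) + (r + σ²/2)T] / (σ√T)
   = [ln(368.0706/333.2886) + (0.0098 + 0.5·0.3305²)·3.8457] / (0.3305·√3.8457)
   = [0.099266 + 0.247721] / 0.648126 = 0.535370
d₂ = d₁ − σ√T = 0.535370 − 0.648126 = -0.112755
N(d₁) = 0.703803,  N(d₂) = 0.455112,  e^(−rT) = 0.963013
E₀ = V₀·N(d₁) − D·e^(−rT)·N(d₂)
   = 368.0706·0.703803 − 333.2886·0.963013·0.455112 = 112.975741
B₀ = V₀ − E₀ = 368.0706 − 112.975741 = 255.094859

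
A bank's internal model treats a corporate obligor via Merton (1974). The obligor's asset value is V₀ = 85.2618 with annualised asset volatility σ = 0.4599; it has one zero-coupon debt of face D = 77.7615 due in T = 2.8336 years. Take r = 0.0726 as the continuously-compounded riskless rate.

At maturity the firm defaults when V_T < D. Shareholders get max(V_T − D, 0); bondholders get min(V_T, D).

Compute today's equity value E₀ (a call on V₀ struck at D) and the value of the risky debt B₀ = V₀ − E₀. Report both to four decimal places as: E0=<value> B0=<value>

E0=34.9026 B0=50.3592

d₁ = [ln(V₀/D) + (r + σ²/2)T] / (σ√T)
   = [ln(85.2618/77.7615) + (0.0726 + 0.5·0.4599²)·2.8336] / (0.4599·√2.8336)
   = [0.092080 + 0.505384] / 0.774163 = 0.771754
d₂ = d₁ − σ√T = 0.771754 − 0.774163 = -0.002409
N(d₁) = 0.779870,  N(d₂) = 0.499039,  e^(−rT) = 0.814062
E₀ = V₀·N(d₁) − D·e^(−rT)·N(d₂)
   = 85.2618·0.779870 − 77.7615·0.814062·0.499039 = 34.902641
B₀ = V₀ − E₀ = 85.2618 − 34.902641 = 50.359159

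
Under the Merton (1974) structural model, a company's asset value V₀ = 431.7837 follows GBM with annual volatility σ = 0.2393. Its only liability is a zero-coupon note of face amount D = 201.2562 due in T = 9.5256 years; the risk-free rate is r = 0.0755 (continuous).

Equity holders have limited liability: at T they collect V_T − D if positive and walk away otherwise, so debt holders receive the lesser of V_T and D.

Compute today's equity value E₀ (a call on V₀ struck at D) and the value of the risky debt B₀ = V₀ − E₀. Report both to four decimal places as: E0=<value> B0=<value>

d₁ = [ln(V₀/D) + (r + σ²/2)T] / (σ√T)
   = [ln(431.7837/201.2562) + (0.0755 + 0.5·0.2393²)·9.5256] / (0.2393·√9.5256)
   = [0.763346 + 0.991922] / 0.738565 = 2.376592
d₂ = d₁ − σ√T = 2.376592 − 0.738565 = 1.638027
N(d₁) = 0.991263,  N(d₂) = 0.949292,  e^(−rT) = 0.487150
E₀ = V₀·N(d₁) − D·e^(−rT)·N(d₂)
   = 431.7837·0.991263 − 201.2562·0.487150·0.949292 = 334.940857
B₀ = V₀ − E₀ = 431.7837 − 334.940857 = 96.842843

E0=334.9409 B0=96.8428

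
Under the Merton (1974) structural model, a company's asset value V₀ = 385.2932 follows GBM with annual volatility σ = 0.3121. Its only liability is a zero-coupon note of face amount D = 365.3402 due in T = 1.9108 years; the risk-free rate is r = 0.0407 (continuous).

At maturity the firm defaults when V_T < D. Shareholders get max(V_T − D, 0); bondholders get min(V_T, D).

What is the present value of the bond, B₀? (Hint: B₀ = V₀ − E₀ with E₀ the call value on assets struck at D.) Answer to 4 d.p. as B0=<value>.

d₁ = [ln(V₀/D) + (r + σ²/2)T] / (σ√T)
   = [ln(385.2932/365.3402) + (0.0407 + 0.5·0.3121²)·1.9108] / (0.3121·√1.9108)
   = [0.053176 + 0.170832] / 0.431421 = 0.519231
d₂ = d₁ − σ√T = 0.519231 − 0.431421 = 0.087810
N(d₁) = 0.698200,  N(d₂) = 0.534986,  e^(−rT) = 0.925178
E₀ = V₀·N(d₁) − D·e^(−rT)·N(d₂)
   = 385.2932·0.698200 − 365.3402·0.925178·0.534986 = 88.184026
B₀ = V₀ − E₀ = 385.2932 − 88.184026 = 297.109174

B0=297.1092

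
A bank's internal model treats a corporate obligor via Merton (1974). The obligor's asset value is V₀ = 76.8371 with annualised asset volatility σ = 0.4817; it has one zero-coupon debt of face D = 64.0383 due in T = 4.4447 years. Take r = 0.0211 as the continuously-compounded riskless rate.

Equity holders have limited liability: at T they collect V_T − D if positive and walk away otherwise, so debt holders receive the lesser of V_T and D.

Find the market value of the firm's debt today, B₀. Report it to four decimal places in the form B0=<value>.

d₁ = [ln(V₀/D) + (r + σ²/2)T] / (σ√T)
   = [ln(76.8371/64.0383) + (0.0211 + 0.5·0.4817²)·4.4447] / (0.4817·√4.4447)
   = [0.182206 + 0.609446] / 1.015542 = 0.779537
d₂ = d₁ − σ√T = 0.779537 − 1.015542 = -0.236005
N(d₁) = 0.782168,  N(d₂) = 0.406714,  e^(−rT) = 0.910480
E₀ = V₀·N(d₁) − D·e^(−rT)·N(d₂)
   = 76.8371·0.782168 − 64.0383·0.910480·0.406714 = 36.385814
B₀ = V₀ − E₀ = 76.8371 − 36.385814 = 40.451286

B0=40.4513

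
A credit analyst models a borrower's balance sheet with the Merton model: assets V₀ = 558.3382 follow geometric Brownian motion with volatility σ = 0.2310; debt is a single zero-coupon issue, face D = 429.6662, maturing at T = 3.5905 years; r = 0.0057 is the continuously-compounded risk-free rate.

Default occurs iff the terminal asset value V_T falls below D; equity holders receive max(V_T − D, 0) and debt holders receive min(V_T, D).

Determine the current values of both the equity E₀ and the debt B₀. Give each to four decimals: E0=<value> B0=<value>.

E0=170.1745 B0=388.1637

d₁ = [ln(V₀/D) + (r + σ²/2)T] / (σ√T)
   = [ln(558.3382/429.6662) + (0.0057 + 0.5·0.2310²)·3.5905] / (0.2310·√3.5905)
   = [0.261956 + 0.116262] / 0.437713 = 0.864079
d₂ = d₁ − σ√T = 0.864079 − 0.437713 = 0.426366
N(d₁) = 0.806228,  N(d₂) = 0.665079,  e^(−rT) = 0.979742
E₀ = V₀·N(d₁) − D·e^(−rT)·N(d₂)
   = 558.3382·0.806228 − 429.6662·0.979742·0.665079 = 170.174533
B₀ = V₀ − E₀ = 558.3382 − 170.174533 = 388.163667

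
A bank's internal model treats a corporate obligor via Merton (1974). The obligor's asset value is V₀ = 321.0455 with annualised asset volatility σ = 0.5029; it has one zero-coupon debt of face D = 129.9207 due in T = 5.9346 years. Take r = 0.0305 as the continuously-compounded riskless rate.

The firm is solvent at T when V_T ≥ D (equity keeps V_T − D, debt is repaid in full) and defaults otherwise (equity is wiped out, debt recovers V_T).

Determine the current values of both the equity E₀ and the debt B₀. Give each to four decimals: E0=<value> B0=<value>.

E0=233.6520 B0=87.3935

d₁ = [ln(V₀/D) + (r + σ²/2)T] / (σ√T)
   = [ln(321.0455/129.9207) + (0.0305 + 0.5·0.5029²)·5.9346] / (0.5029·√5.9346)
   = [0.904659 + 0.931460] / 1.225116 = 1.498730
d₂ = d₁ − σ√T = 1.498730 − 1.225116 = 0.273614
N(d₁) = 0.933028,  N(d₂) = 0.607809,  e^(−rT) = 0.834431
E₀ = V₀·N(d₁) − D·e^(−rT)·N(d₂)
   = 321.0455·0.933028 − 129.9207·0.834431·0.607809 = 233.651985
B₀ = V₀ − E₀ = 321.0455 − 233.651985 = 87.393515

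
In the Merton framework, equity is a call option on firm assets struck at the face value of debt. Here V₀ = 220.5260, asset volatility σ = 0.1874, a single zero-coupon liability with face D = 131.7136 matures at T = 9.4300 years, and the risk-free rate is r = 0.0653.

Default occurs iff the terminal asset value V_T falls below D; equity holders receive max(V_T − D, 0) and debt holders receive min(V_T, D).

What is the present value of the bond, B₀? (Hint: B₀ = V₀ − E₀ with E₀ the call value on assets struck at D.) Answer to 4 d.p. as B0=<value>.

B0=70.5049

d₁ = [ln(V₀/D) + (r + σ²/2)T] / (σ√T)
   = [ln(220.5260/131.7136) + (0.0653 + 0.5·0.1874²)·9.4300] / (0.1874·√9.4300)
   = [0.515386 + 0.781364] / 0.575474 = 2.253361
d₂ = d₁ − σ√T = 2.253361 − 0.575474 = 1.677887
N(d₁) = 0.987882,  N(d₂) = 0.953315,  e^(−rT) = 0.540220
E₀ = V₀·N(d₁) − D·e^(−rT)·N(d₂)
   = 220.5260·0.987882 − 131.7136·0.540220·0.953315 = 150.021121
B₀ = V₀ − E₀ = 220.5260 − 150.021121 = 70.504879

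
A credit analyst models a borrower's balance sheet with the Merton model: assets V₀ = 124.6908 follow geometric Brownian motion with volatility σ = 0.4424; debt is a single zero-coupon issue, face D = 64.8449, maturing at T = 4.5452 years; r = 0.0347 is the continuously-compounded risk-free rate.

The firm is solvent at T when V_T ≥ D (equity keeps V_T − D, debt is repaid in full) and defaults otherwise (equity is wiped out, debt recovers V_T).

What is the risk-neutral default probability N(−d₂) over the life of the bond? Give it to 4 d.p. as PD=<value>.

PD=0.3487

d₁ = [ln(V₀/D) + (r + σ²/2)T] / (σ√T)
   = [ln(124.6908/64.8449) + (0.0347 + 0.5·0.4424²)·4.5452] / (0.4424·√4.5452)
   = [0.653839 + 0.602507] / 0.943174 = 1.332041
d₂ = d₁ − σ√T = 1.332041 − 0.943174 = 0.388867
risk-neutral PD = N(−d₂) = N(-0.388867) = 0.348687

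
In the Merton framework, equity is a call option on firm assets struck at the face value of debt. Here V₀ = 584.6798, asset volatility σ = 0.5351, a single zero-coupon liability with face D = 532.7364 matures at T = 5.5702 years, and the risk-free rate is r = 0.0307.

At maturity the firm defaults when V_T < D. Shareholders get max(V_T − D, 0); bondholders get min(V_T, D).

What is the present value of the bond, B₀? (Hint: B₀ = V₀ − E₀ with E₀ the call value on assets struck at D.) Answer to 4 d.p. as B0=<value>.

d₁ = [ln(V₀/D) + (r + σ²/2)T] / (σ√T)
   = [ln(584.6798/532.7364) + (0.0307 + 0.5·0.5351²)·5.5702] / (0.5351·√5.5702)
   = [0.093038 + 0.968468] / 1.262904 = 0.840528
d₂ = d₁ − σ√T = 0.840528 − 1.262904 = -0.422376
N(d₁) = 0.799694,  N(d₂) = 0.336375,  e^(−rT) = 0.842817
E₀ = V₀·N(d₁) − D·e^(−rT)·N(d₂)
   = 584.6798·0.799694 − 532.7364·0.842817·0.336375 = 316.532498
B₀ = V₀ − E₀ = 584.6798 − 316.532498 = 268.147302

B0=268.1473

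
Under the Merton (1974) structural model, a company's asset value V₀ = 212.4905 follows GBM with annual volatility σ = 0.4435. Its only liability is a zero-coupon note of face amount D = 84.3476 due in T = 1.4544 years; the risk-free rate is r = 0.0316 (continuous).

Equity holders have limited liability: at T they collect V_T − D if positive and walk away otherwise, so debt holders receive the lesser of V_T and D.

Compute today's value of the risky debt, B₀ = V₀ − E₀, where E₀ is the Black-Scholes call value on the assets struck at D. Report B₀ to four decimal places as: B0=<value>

d₁ = [ln(V₀/D) + (r + σ²/2)T] / (σ√T)
   = [ln(212.4905/84.3476) + (0.0316 + 0.5·0.4435²)·1.4544] / (0.4435·√1.4544)
   = [0.923951 + 0.188994] / 0.534854 = 2.080837
d₂ = d₁ − σ√T = 2.080837 − 0.534854 = 1.545982
N(d₁) = 0.981276,  N(d₂) = 0.938946,  e^(−rT) = 0.955081
E₀ = V₀·N(d₁) − D·e^(−rT)·N(d₂)
   = 212.4905·0.981276 − 84.3476·0.955081·0.938946 = 132.871410
B₀ = V₀ − E₀ = 212.4905 − 132.871410 = 79.619090

B0=79.6191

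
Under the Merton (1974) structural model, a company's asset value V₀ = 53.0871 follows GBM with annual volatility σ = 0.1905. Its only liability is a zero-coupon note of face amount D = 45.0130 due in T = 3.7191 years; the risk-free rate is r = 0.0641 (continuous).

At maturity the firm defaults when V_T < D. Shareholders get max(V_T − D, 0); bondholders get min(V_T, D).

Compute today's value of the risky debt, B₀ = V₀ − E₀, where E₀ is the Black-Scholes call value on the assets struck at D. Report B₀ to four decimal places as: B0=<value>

B0=34.3792

d₁ = [ln(V₀/D) + (r + σ²/2)T] / (σ√T)
   = [ln(53.0871/45.0130) + (0.0641 + 0.5·0.1905²)·3.7191] / (0.1905·√3.7191)
   = [0.164983 + 0.305878] / 0.367379 = 1.281676
d₂ = d₁ − σ√T = 1.281676 − 0.367379 = 0.914298
N(d₁) = 0.900022,  N(d₂) = 0.819720,  e^(−rT) = 0.787892
E₀ = V₀·N(d₁) − D·e^(−rT)·N(d₂)
   = 53.0871·0.900022 − 45.0130·0.787892·0.819720 = 18.707878
B₀ = V₀ − E₀ = 53.0871 − 18.707878 = 34.379222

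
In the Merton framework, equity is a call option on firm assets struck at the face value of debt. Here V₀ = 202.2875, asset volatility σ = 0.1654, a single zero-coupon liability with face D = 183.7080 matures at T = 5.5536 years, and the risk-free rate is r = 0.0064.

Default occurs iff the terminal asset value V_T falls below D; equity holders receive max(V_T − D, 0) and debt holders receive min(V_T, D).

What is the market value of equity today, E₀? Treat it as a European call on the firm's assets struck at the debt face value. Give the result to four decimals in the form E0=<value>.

E0=43.4630

d₁ = [ln(V₀/D) + (r + σ²/2)T] / (σ√T)
   = [ln(202.2875/183.7080) + (0.0064 + 0.5·0.1654²)·5.5536] / (0.1654·√5.5536)
   = [0.096342 + 0.111508] / 0.389783 = 0.533248
d₂ = d₁ − σ√T = 0.533248 − 0.389783 = 0.143465
N(d₁) = 0.703069,  N(d₂) = 0.557038,  e^(−rT) = 0.965081
E₀ = V₀·N(d₁) − D·e^(−rT)·N(d₂)
   = 202.2875·0.703069 − 183.7080·0.965081·0.557038 = 43.462966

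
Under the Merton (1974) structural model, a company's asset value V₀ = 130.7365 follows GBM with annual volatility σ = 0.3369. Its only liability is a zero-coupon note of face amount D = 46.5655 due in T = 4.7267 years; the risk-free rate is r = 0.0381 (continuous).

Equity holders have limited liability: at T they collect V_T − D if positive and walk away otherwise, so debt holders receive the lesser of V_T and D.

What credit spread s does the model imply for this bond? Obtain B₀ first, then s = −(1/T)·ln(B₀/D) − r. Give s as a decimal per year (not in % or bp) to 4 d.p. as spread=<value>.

d₁ = [ln(V₀/D) + (r + σ²/2)T] / (σ√T)
   = [ln(130.7365/46.5655) + (0.0381 + 0.5·0.3369²)·4.7267] / (0.3369·√4.7267)
   = [1.032324 + 0.448331] / 0.732453 = 2.021501
d₂ = d₁ − σ√T = 2.021501 − 0.732453 = 1.289047
N(d₁) = 0.978386,  N(d₂) = 0.901309,  e^(−rT) = 0.835197
E₀ = V₀·N(d₁) − D·e^(−rT)·N(d₂)
   = 130.7365·0.978386 − 46.5655·0.835197·0.901309 = 92.857606
B₀ = V₀ − E₀ = 130.7365 − 92.857606 = 37.878894
spread = −(1/T)·ln(B₀/D) − r = −(1/4.7267)·ln(37.878894/46.5655) − 0.0381 = 0.00558076

spread=0.0056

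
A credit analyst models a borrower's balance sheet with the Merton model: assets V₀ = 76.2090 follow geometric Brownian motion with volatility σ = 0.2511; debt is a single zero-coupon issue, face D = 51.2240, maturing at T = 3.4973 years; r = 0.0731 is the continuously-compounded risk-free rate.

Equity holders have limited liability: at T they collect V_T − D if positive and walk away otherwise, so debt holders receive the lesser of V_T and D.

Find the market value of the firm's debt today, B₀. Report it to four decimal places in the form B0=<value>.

B0=38.7202

d₁ = [ln(V₀/D) + (r + σ²/2)T] / (σ√T)
   = [ln(76.2090/51.2240) + (0.0731 + 0.5·0.2511²)·3.4973] / (0.2511·√3.4973)
   = [0.397271 + 0.365907] / 0.469584 = 1.625223
d₂ = d₁ − σ√T = 1.625223 − 0.469584 = 1.155639
N(d₁) = 0.947942,  N(d₂) = 0.876086,  e^(−rT) = 0.774411
E₀ = V₀·N(d₁) − D·e^(−rT)·N(d₂)
   = 76.2090·0.947942 − 51.2240·0.774411·0.876086 = 37.488812
B₀ = V₀ − E₀ = 76.2090 − 37.488812 = 38.720188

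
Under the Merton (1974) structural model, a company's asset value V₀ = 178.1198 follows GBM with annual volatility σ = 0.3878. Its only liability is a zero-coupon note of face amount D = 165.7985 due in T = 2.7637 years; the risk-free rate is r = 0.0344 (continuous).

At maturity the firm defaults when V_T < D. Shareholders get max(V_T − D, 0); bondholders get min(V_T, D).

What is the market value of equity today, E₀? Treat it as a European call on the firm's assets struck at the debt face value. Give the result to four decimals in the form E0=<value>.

d₁ = [ln(V₀/D) + (r + σ²/2)T] / (σ√T)
   = [ln(178.1198/165.7985) + (0.0344 + 0.5·0.3878²)·2.7637] / (0.3878·√2.7637)
   = [0.071683 + 0.302886] / 0.644693 = 0.581004
d₂ = d₁ − σ√T = 0.581004 − 0.644693 = -0.063690
N(d₁) = 0.719381,  N(d₂) = 0.474609,  e^(−rT) = 0.909308
E₀ = V₀·N(d₁) − D·e^(−rT)·N(d₂)
   = 178.1198·0.719381 − 165.7985·0.909308·0.474609 = 56.583093

E0=56.5831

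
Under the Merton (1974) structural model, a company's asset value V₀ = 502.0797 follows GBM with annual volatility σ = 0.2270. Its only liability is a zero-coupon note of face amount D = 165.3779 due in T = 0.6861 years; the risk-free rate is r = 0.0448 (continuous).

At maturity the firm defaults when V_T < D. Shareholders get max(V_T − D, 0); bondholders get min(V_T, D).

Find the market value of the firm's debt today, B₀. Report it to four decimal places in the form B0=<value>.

B0=160.3720

d₁ = [ln(V₀/D) + (r + σ²/2)T] / (σ√T)
   = [ln(502.0797/165.3779) + (0.0448 + 0.5·0.2270²)·0.6861] / (0.2270·√0.6861)
   = [1.110526 + 0.048414] / 0.188027 = 6.163699
d₂ = d₁ − σ√T = 6.163699 − 0.188027 = 5.975672
N(d₁) = 1.000000,  N(d₂) = 1.000000,  e^(−rT) = 0.969730
E₀ = V₀·N(d₁) − D·e^(−rT)·N(d₂)
   = 502.0797·1.000000 − 165.3779·0.969730·1.000000 = 341.707738
B₀ = V₀ − E₀ = 502.0797 − 341.707738 = 160.371962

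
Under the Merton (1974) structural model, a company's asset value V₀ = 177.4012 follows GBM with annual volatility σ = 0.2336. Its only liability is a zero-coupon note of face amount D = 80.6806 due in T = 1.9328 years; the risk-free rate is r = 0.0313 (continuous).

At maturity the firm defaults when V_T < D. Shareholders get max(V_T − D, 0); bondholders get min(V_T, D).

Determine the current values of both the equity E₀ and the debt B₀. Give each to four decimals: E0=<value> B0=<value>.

E0=101.5093 B0=75.8919

d₁ = [ln(V₀/D) + (r + σ²/2)T] / (σ√T)
   = [ln(177.4012/80.6806) + (0.0313 + 0.5·0.2336²)·1.9328] / (0.2336·√1.9328)
   = [0.787916 + 0.113232] / 0.324763 = 2.774787
d₂ = d₁ − σ√T = 2.774787 − 0.324763 = 2.450025
N(d₁) = 0.997238,  N(d₂) = 0.992858,  e^(−rT) = 0.941297
E₀ = V₀·N(d₁) − D·e^(−rT)·N(d₂)
   = 177.4012·0.997238 − 80.6806·0.941297·0.992858 = 101.509256
B₀ = V₀ − E₀ = 177.4012 − 101.509256 = 75.891944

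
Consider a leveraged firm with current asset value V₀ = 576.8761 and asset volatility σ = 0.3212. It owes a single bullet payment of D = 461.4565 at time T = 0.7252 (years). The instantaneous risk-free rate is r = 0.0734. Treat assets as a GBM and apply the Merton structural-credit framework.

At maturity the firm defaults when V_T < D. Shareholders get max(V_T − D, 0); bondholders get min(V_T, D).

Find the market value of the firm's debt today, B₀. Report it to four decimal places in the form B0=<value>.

d₁ = [ln(V₀/D) + (r + σ²/2)T] / (σ√T)
   = [ln(576.8761/461.4565) + (0.0734 + 0.5·0.3212²)·0.7252] / (0.3212·√0.7252)
   = [0.223240 + 0.090639] / 0.273530 = 1.147512
d₂ = d₁ − σ√T = 1.147512 − 0.273530 = 0.873983
N(d₁) = 0.874415,  N(d₂) = 0.808936,  e^(−rT) = 0.948162
E₀ = V₀·N(d₁) − D·e^(−rT)·N(d₂)
   = 576.8761·0.874415 − 461.4565·0.948162·0.808936 = 150.490754
B₀ = V₀ − E₀ = 576.8761 − 150.490754 = 426.385346

B0=426.3853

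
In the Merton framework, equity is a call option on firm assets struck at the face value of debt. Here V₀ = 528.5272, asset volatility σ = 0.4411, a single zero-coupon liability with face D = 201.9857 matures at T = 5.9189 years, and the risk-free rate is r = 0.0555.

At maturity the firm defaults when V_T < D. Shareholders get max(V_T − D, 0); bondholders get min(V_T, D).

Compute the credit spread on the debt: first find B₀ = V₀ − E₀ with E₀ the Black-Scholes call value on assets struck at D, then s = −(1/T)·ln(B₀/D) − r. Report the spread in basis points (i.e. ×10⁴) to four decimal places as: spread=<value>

spread=184.9383

d₁ = [ln(V₀/D) + (r + σ²/2)T] / (σ√T)
   = [ln(528.5272/201.9857) + (0.0555 + 0.5·0.4411²)·5.9189] / (0.4411·√5.9189)
   = [0.961897 + 0.904317] / 1.073143 = 1.739017
d₂ = d₁ − σ√T = 1.739017 − 1.073143 = 0.665874
N(d₁) = 0.958984,  N(d₂) = 0.747254,  e^(−rT) = 0.720004
E₀ = V₀·N(d₁) − D·e^(−rT)·N(d₂)
   = 528.5272·0.958984 − 201.9857·0.720004·0.747254 = 398.175674
B₀ = V₀ − E₀ = 528.5272 − 398.175674 = 130.351526
spread = −(1/T)·ln(B₀/D) − r = −(1/5.9189)·ln(130.351526/201.9857) − 0.0555 = 0.01849383
in basis points: 0.01849383 × 10⁴ = 184.9383 bp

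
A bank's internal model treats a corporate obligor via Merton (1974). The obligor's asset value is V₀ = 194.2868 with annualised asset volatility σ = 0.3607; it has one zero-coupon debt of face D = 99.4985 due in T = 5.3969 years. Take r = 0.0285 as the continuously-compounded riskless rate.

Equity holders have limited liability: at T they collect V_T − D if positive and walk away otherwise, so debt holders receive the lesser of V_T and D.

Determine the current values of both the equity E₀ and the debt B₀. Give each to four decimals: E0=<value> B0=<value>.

E0=117.7720 B0=76.5148

d₁ = [ln(V₀/D) + (r + σ²/2)T] / (σ√T)
   = [ln(194.2868/99.4985) + (0.0285 + 0.5·0.3607²)·5.3969] / (0.3607·√5.3969)
   = [0.669193 + 0.504892] / 0.837950 = 1.401139
d₂ = d₁ − σ√T = 1.401139 − 0.837950 = 0.563188
N(d₁) = 0.919414,  N(d₂) = 0.713347,  e^(−rT) = 0.857434
E₀ = V₀·N(d₁) − D·e^(−rT)·N(d₂)
   = 194.2868·0.919414 − 99.4985·0.857434·0.713347 = 117.771955
B₀ = V₀ − E₀ = 194.2868 − 117.771955 = 76.514845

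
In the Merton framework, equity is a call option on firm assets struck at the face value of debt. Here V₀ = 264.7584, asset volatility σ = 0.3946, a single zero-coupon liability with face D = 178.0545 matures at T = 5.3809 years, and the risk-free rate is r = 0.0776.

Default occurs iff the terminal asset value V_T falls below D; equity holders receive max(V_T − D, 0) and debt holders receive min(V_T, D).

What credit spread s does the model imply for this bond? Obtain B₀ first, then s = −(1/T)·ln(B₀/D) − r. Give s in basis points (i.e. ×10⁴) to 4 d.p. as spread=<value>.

spread=263.2889

d₁ = [ln(V₀/D) + (r + σ²/2)T] / (σ√T)
   = [ln(264.7584/178.0545) + (0.0776 + 0.5·0.3946²)·5.3809] / (0.3946·√5.3809)
   = [0.396728 + 0.836486] / 0.915344 = 1.347267
d₂ = d₁ − σ√T = 1.347267 − 0.915344 = 0.431923
N(d₁) = 0.911053,  N(d₂) = 0.667101,  e^(−rT) = 0.658653
E₀ = V₀·N(d₁) − D·e^(−rT)·N(d₂)
   = 264.7584·0.911053 − 178.0545·0.658653·0.667101 = 162.973812
B₀ = V₀ − E₀ = 264.7584 − 162.973812 = 101.784588
spread = −(1/T)·ln(B₀/D) − r = −(1/5.3809)·ln(101.784588/178.0545) − 0.0776 = 0.02632889
in basis points: 0.02632889 × 10⁴ = 263.2889 bp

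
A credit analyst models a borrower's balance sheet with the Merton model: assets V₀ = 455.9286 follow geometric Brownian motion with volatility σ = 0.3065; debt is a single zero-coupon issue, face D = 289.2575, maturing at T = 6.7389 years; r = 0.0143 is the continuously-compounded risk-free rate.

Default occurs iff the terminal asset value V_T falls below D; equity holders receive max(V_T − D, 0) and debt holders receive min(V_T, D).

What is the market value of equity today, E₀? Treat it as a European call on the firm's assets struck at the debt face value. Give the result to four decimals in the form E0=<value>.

d₁ = [ln(V₀/D) + (r + σ²/2)T] / (σ√T)
   = [ln(455.9286/289.2575) + (0.0143 + 0.5·0.3065²)·6.7389] / (0.3065·√6.7389)
   = [0.455019 + 0.412900] / 0.795655 = 1.090823
d₂ = d₁ − σ√T = 1.090823 − 0.795655 = 0.295167
N(d₁) = 0.862325,  N(d₂) = 0.616067,  e^(−rT) = 0.908131
E₀ = V₀·N(d₁) − D·e^(−rT)·N(d₂)
   = 455.9286·0.862325 − 289.2575·0.908131·0.616067 = 231.327608

E0=231.3276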